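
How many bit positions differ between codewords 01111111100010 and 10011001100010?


Count differing positions: ^ ^ ^ . . ^ ^ . . . . . . . = 5 differences

5


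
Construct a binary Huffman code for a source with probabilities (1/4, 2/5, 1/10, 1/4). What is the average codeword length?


Huffman construction (repeatedly merge the two least-probable nodes; each merge adds 1 bit to every symbol beneath it): 1/10 + 1/4 = 7/20; 1/4 + 7/20 = 3/5; 2/5 + 3/5 = 1. Resulting codeword lengths (in the order the probabilities were given): (3, 1, 3, 2). L_avg = sum(p_i * l_i) = 1/4*3 + 2/5*1 + 1/10*3 + 1/4*2 = 39/20 = 1.95

1.95 bits


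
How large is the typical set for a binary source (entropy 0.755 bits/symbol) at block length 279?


log2|A_typical| = nH = 279 * 0.755 = 210.645, so |A_typical| ~ 2^210.645 = 2.573e+63

2.573e+63


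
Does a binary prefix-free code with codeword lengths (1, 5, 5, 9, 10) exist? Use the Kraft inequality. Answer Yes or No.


Kraft sum = sum(2^(-l_i)) = 0.5654, need <= 1. Result: satisfied (a binary prefix-free code with these lengths exists)

Yes


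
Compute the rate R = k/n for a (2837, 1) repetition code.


Rate = k/n = 1/2837

1/2837


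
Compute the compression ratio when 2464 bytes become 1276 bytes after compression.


Ratio = original / compressed = 2464 / 1276 = 1.931

1.931


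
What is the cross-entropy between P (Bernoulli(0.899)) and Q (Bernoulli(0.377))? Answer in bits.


H(P,Q) = -p*log2(q) - (1-p)*log2(1-q). -0.899*log2(0.377) = 1.265220; -0.101*log2(0.623) = 0.068952. H(P,Q) = 1.265220 + 0.068952 = 1.3342

1.3342 bits


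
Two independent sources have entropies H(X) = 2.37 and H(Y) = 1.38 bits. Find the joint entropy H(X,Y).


For independent variables, H(X,Y) = H(X) + H(Y) = 2.37 + 1.38 = 3.75

3.75 bits


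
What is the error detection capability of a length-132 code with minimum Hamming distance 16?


Detection capability = d_min - 1 = 16 - 1 = 15

15 errors


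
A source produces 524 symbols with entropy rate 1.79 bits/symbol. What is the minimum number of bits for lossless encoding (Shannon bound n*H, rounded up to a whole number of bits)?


Minimum bits >= n * H = 524 * 1.79 = 937.96, rounded up to a whole number of bits = 938

938 bits


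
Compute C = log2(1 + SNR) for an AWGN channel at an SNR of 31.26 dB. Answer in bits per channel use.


SNR_linear = 10^(31.26/10) = 1336.5955; C = log2(1 + SNR_linear) = log2(1 + 1336.5955) = 10.3854

10.3854 bits/channel use


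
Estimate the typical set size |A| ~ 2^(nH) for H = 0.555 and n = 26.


log2|A_typical| = nH = 26 * 0.555 = 14.43, so |A_typical| ~ 2^14.43 = 2.207e+04

2.207e+04


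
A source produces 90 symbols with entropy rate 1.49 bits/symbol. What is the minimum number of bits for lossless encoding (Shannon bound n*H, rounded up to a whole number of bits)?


Minimum bits >= n * H = 90 * 1.49 = 134.1, rounded up to a whole number of bits = 135

135 bits


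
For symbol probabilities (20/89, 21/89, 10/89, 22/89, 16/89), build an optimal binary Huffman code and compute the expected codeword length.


Huffman construction (repeatedly merge the two least-probable nodes; each merge adds 1 bit to every symbol beneath it): 10/89 + 16/89 = 26/89; 20/89 + 21/89 = 41/89; 22/89 + 26/89 = 48/89; 41/89 + 48/89 = 1. Resulting codeword lengths (in the order the probabilities were given): (2, 2, 3, 2, 3). L_avg = sum(p_i * l_i) = 20/89*2 + 21/89*2 + 10/89*3 + 22/89*2 + 16/89*3 = 204/89 = 2.2921

2.2921 bits


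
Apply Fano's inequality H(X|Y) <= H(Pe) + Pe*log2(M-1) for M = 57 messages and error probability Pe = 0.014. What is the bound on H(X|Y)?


H(Pe) = -Pe*log2(Pe) - (1-Pe)*log2(1-Pe) = -0.014*log2(0.014) - 0.986*log2(0.986) = 0.086218 + 0.020056 = 0.1063. Pe*log2(M-1) = 0.014*log2(56) = 0.081303. Bound = H(Pe) + Pe*log2(M-1) = 0.086218 + 0.020056 + 0.081303 = 0.1876

0.1876 bits


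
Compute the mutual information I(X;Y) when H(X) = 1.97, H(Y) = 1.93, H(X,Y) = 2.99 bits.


I(X;Y) = H(X) + H(Y) - H(X,Y) = 1.97 + 1.93 - 2.99 = 0.91

0.91 bits


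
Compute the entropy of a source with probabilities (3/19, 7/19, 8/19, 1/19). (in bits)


H = -sum(p_i * log2(p_i)). Terms: -(3/19)*log2(3/19) = 0.420468; -(7/19)*log2(7/19) = 0.530737; -(8/19)*log2(8/19) = 0.525443; -(1/19)*log2(1/19) = 0.223575. H = 0.420468 + 0.530737 + 0.525443 + 0.223575 = 1.7002

1.7002 bits


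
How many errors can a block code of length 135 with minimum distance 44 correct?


Correction capability = floor((d-1)/2) = floor((44-1)/2) = 21

21 errors


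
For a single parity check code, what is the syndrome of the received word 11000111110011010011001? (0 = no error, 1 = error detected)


Syndrome = XOR of all bits = 1 XOR 1 XOR 0 XOR 0 XOR 0 XOR 1 XOR 1 XOR 1 XOR 1 XOR 1 XOR 0 XOR 0 XOR 1 XOR 1 XOR 0 XOR 1 XOR 0 XOR 0 XOR 1 XOR 1 XOR 0 XOR 0 XOR 1 = 1

1


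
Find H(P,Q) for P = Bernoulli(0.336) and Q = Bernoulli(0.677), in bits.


H(P,Q) = -p*log2(q) - (1-p)*log2(1-q). -0.336*log2(0.677) = 0.189091; -0.664*log2(0.323) = 1.082582. H(P,Q) = 0.189091 + 1.082582 = 1.2717

1.2717 bits


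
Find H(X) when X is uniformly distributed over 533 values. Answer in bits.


H = log2(n) = log2(533) = 9.058

9.058 bits


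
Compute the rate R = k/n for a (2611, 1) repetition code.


Rate = k/n = 1/2611

1/2611


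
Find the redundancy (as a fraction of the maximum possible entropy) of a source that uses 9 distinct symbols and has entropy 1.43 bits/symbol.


H_max = log2(K) = log2(9) = 3.1699 bits/symbol. Redundancy = 1 - H/H_max = 1 - 1.43/3.1699 = 1 - 0.4511 = 0.5489

0.5489


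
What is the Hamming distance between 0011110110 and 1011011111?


Count differing positions: ^ . . . ^ . ^ . . ^ = 4 differences

4


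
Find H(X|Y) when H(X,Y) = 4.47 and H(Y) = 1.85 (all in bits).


H(X|Y) = H(X,Y) - H(Y) = 4.47 - 1.85 = 2.62

2.62 bits


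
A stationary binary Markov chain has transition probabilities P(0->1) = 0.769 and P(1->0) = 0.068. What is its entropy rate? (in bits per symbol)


Stationary distribution: pi_0 = p10/(p01+p10) = 0.0812, pi_1 = 0.9188. Entropy rate H' = pi_0*H(p01) + pi_1*H(p10) = 0.0812*0.7798 + 0.9188*0.3584 = 0.3926

0.3926 bits/symbol


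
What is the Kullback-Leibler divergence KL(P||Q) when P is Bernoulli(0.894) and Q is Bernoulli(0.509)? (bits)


KL = p*log2(p/q) + (1-p)*log2((1-p)/(1-q)) = 0.894*log2(0.894/0.509) + 0.106*log2(0.106/0.491) = 0.492

0.492 bits


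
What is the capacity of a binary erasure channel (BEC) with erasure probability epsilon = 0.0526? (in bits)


C = 1 - epsilon = 1 - 0.0526 = 0.9474

0.9474 bits


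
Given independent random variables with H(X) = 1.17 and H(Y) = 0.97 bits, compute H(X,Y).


For independent variables, H(X,Y) = H(X) + H(Y) = 1.17 + 0.97 = 2.14

2.14 bits


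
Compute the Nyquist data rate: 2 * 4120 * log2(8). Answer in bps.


Rate = 2 * B * log2(M) = 2 * 4120 * 3.0 = 24720.0

24720.0 bps


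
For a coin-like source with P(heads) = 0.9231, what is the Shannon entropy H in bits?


H = -p*log2(p) - (1-p)*log2(1-p). -0.9231*log2(0.9231) = 0.106564; -0.0769*log2(0.0769) = 0.284597. H = 0.106564 + 0.284597 = 0.3912

0.3912 bits


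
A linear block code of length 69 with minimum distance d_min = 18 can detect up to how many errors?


Detection capability = d_min - 1 = 18 - 1 = 17

17 errors


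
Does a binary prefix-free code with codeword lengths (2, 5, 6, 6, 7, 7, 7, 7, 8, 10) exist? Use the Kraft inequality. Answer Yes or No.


Kraft sum = sum(2^(-l_i)) = 0.3486, need <= 1. Result: satisfied (a binary prefix-free code with these lengths exists)

Yes


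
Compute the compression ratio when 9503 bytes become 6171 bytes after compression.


Ratio = original / compressed = 9503 / 6171 = 1.5399

1.5399


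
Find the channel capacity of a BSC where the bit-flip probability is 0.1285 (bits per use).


H(p) = -p*log2(p) - (1-p)*log2(1-p) = -0.1285*log2(0.1285) - 0.8715*log2(0.8715) = 0.380381 + 0.172930 = 0.5533. C = 1 - H(p) = 1 - 0.5533 = 0.4467

0.4467 bits


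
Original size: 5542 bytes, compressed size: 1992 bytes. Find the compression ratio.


Ratio = original / compressed = 5542 / 1992 = 2.7821

2.7821


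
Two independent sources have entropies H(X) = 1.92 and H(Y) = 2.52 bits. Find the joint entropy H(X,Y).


For independent variables, H(X,Y) = H(X) + H(Y) = 1.92 + 2.52 = 4.44

4.44 bits


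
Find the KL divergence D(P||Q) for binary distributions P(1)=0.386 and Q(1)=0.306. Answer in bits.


KL = p*log2(p/q) + (1-p)*log2((1-p)/(1-q)) = 0.386*log2(0.386/0.306) + 0.614*log2(0.614/0.694) = 0.0208

0.0208 bits


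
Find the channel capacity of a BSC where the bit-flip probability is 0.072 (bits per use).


H(p) = -p*log2(p) - (1-p)*log2(1-p) = -0.072*log2(0.072) - 0.928*log2(0.928) = 0.273302 + 0.100041 = 0.3733. C = 1 - H(p) = 1 - 0.3733 = 0.6267

0.6267 bits


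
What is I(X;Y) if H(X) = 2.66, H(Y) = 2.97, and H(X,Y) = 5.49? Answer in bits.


I(X;Y) = H(X) + H(Y) - H(X,Y) = 2.66 + 2.97 - 5.49 = 0.14

0.14 bits


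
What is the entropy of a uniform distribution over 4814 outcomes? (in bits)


H = log2(n) = log2(4814) = 12.233

12.233 bits


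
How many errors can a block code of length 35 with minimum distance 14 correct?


Correction capability = floor((d-1)/2) = floor((14-1)/2) = 6

6 errors


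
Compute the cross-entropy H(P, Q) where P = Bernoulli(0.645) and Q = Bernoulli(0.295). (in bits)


H(P,Q) = -p*log2(q) - (1-p)*log2(1-q). -0.645*log2(0.295) = 1.135982; -0.355*log2(0.705) = 0.179028. H(P,Q) = 1.135982 + 0.179028 = 1.315

1.315 bits


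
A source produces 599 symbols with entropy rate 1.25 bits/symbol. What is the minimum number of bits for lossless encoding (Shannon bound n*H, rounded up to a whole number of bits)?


Minimum bits >= n * H = 599 * 1.25 = 748.75, rounded up to a whole number of bits = 749

749 bits


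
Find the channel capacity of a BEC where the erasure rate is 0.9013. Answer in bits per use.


C = 1 - epsilon = 1 - 0.9013 = 0.0987

0.0987 bits


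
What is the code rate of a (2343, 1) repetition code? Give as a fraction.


Rate = k/n = 1/2343

1/2343


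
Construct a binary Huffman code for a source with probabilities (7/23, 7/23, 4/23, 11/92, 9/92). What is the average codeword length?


Huffman construction (repeatedly merge the two least-probable nodes; each merge adds 1 bit to every symbol beneath it): 9/92 + 11/92 = 5/23; 4/23 + 5/23 = 9/23; 7/23 + 7/23 = 14/23; 9/23 + 14/23 = 1. Resulting codeword lengths (in the order the probabilities were given): (2, 2, 2, 3, 3). L_avg = sum(p_i * l_i) = 7/23*2 + 7/23*2 + 4/23*2 + 11/92*3 + 9/92*3 = 51/23 = 2.2174

2.2174 bits


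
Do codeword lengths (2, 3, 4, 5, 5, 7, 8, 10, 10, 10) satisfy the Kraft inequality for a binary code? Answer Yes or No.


Kraft sum = sum(2^(-l_i)) = 0.5146, need <= 1. Result: satisfied (a binary prefix-free code with these lengths exists)

Yes


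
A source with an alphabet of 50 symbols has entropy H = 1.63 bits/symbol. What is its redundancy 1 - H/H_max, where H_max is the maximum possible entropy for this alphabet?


H_max = log2(K) = log2(50) = 5.6439 bits/symbol. Redundancy = 1 - H/H_max = 1 - 1.63/5.6439 = 1 - 0.2888 = 0.7112

0.7112


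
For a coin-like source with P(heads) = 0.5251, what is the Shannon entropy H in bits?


H = -p*log2(p) - (1-p)*log2(1-p). -0.5251*log2(0.5251) = 0.487994; -0.4749*log2(0.4749) = 0.510187. H = 0.487994 + 0.510187 = 0.9982

0.9982 bits


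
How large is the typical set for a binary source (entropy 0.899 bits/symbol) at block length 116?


log2|A_typical| = nH = 116 * 0.899 = 104.284, so |A_typical| ~ 2^104.284 = 2.470e+31

2.470e+31


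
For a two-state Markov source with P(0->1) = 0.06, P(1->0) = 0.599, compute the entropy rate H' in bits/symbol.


Stationary distribution: pi_0 = p10/(p01+p10) = 0.909, pi_1 = 0.091. Entropy rate H' = pi_0*H(p01) + pi_1*H(p10) = 0.909*0.3274 + 0.091*0.9715 = 0.3861

0.3861 bits/symbol


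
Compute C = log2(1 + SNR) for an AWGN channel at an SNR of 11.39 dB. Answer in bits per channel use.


SNR_linear = 10^(11.39/10) = 13.7721; C = log2(1 + SNR_linear) = log2(1 + 13.7721) = 3.8848

3.8848 bits/channel use


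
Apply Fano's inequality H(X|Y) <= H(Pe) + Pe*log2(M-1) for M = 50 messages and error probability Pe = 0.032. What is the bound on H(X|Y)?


H(Pe) = -Pe*log2(Pe) - (1-Pe)*log2(1-Pe) = -0.032*log2(0.032) - 0.968*log2(0.968) = 0.158905 + 0.045420 = 0.2043. Pe*log2(M-1) = 0.032*log2(49) = 0.179671. Bound = H(Pe) + Pe*log2(M-1) = 0.158905 + 0.045420 + 0.179671 = 0.384

0.384 bits


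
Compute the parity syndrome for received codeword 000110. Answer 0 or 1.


Syndrome = XOR of all bits = 0 XOR 0 XOR 0 XOR 1 XOR 1 XOR 0 = 0

0


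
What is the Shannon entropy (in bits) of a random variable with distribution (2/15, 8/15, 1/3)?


H = -sum(p_i * log2(p_i)). Terms: -(2/15)*log2(2/15) = 0.387585; -(8/15)*log2(8/15) = 0.483675; -(1/3)*log2(1/3) = 0.528321. H = 0.387585 + 0.483675 + 0.528321 = 1.3996

1.3996 bits


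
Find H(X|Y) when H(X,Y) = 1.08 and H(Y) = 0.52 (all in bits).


H(X|Y) = H(X,Y) - H(Y) = 1.08 - 0.52 = 0.56

0.56 bits


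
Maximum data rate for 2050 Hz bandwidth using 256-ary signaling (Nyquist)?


Rate = 2 * B * log2(M) = 2 * 2050 * 8.0 = 32800.0

32800.0 bps


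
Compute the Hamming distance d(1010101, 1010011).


Count differing positions: . . . . ^ ^ . = 2 differences

2


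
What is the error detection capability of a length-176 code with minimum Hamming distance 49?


Detection capability = d_min - 1 = 49 - 1 = 48

48 errors


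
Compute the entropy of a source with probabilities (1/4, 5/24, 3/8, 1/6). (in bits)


H = -sum(p_i * log2(p_i)). Terms: -(1/4)*log2(1/4) = 0.500000; -(5/24)*log2(5/24) = 0.471466; -(3/8)*log2(3/8) = 0.530639; -(1/6)*log2(1/6) = 0.430827. H = 0.500000 + 0.471466 + 0.530639 + 0.430827 = 1.9329

1.9329 bits


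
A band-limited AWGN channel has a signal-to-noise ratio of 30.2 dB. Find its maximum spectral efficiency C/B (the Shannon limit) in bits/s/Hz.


SNR_linear = 10^(30.2/10) = 1047.1285; C/B = log2(1 + SNR_linear) = log2(1 + 1047.1285) = 10.0336

10.0336 bits/s/Hz


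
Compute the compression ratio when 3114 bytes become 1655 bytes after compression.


Ratio = original / compressed = 3114 / 1655 = 1.8816

1.8816


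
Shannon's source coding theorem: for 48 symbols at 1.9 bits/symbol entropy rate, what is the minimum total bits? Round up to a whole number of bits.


Minimum bits >= n * H = 48 * 1.9 = 91.2, rounded up to a whole number of bits = 92

92 bits


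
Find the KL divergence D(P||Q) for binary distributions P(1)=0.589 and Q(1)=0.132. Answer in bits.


KL = p*log2(p/q) + (1-p)*log2((1-p)/(1-q)) = 0.589*log2(0.589/0.132) + 0.411*log2(0.411/0.868) = 0.8276

0.8276 bits


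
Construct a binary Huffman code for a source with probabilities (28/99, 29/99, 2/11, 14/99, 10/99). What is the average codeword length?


Huffman construction (repeatedly merge the two least-probable nodes; each merge adds 1 bit to every symbol beneath it): 10/99 + 14/99 = 8/33; 2/11 + 8/33 = 14/33; 28/99 + 29/99 = 19/33; 14/33 + 19/33 = 1. Resulting codeword lengths (in the order the probabilities were given): (2, 2, 2, 3, 3). L_avg = sum(p_i * l_i) = 28/99*2 + 29/99*2 + 2/11*2 + 14/99*3 + 10/99*3 = 74/33 = 2.2424

2.2424 bits


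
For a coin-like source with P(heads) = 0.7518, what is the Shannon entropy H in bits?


H = -p*log2(p) - (1-p)*log2(1-p). -0.7518*log2(0.7518) = 0.309425; -0.2482*log2(0.2482) = 0.498987. H = 0.309425 + 0.498987 = 0.8084

0.8084 bits


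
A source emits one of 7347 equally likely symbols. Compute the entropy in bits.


H = log2(n) = log2(7347) = 12.8429

12.8429 bits


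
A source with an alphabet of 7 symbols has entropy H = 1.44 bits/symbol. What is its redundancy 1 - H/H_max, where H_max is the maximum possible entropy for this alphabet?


H_max = log2(K) = log2(7) = 2.8074 bits/symbol. Redundancy = 1 - H/H_max = 1 - 1.44/2.8074 = 1 - 0.5129 = 0.4871

0.4871


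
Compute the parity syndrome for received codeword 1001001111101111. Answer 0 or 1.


Syndrome = XOR of all bits = 1 XOR 0 XOR 0 XOR 1 XOR 0 XOR 0 XOR 1 XOR 1 XOR 1 XOR 1 XOR 1 XOR 0 XOR 1 XOR 1 XOR 1 XOR 1 = 1

1


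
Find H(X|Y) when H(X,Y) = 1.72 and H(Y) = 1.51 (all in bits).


H(X|Y) = H(X,Y) - H(Y) = 1.72 - 1.51 = 0.21

0.21 bits


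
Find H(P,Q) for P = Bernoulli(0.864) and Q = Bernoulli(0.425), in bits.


H(P,Q) = -p*log2(q) - (1-p)*log2(1-q). -0.864*log2(0.425) = 1.066578; -0.136*log2(0.575) = 0.108578. H(P,Q) = 1.066578 + 0.108578 = 1.1752

1.1752 bits


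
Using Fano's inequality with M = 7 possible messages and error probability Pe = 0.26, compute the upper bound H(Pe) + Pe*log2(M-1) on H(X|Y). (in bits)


H(Pe) = -Pe*log2(Pe) - (1-Pe)*log2(1-Pe) = -0.26*log2(0.26) - 0.74*log2(0.74) = 0.505288 + 0.321458 = 0.8267. Pe*log2(M-1) = 0.26*log2(6) = 0.672090. Bound = H(Pe) + Pe*log2(M-1) = 0.505288 + 0.321458 + 0.672090 = 1.4988

1.4988 bits


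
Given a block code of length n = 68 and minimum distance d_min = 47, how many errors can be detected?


Detection capability = d_min - 1 = 47 - 1 = 46

46 errors


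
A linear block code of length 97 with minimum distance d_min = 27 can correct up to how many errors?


Correction capability = floor((d-1)/2) = floor((27-1)/2) = 13

13 errors


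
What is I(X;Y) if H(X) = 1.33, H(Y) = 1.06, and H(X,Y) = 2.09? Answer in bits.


I(X;Y) = H(X) + H(Y) - H(X,Y) = 1.33 + 1.06 - 2.09 = 0.3

0.3 bits


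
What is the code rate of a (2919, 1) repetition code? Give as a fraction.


Rate = k/n = 1/2919

1/2919


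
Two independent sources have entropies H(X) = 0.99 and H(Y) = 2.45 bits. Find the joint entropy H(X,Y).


For independent variables, H(X,Y) = H(X) + H(Y) = 0.99 + 2.45 = 3.44

3.44 bits


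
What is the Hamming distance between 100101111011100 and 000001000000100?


Count differing positions: ^ . . ^ . . ^ ^ ^ . ^ ^ . . . = 7 differences

7


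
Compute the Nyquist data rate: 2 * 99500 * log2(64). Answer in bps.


Rate = 2 * B * log2(M) = 2 * 99500 * 6.0 = 1194000.0

1194000.0 bps


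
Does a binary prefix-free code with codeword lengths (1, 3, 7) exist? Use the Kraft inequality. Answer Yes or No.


Kraft sum = sum(2^(-l_i)) = 0.6328, need <= 1. Result: satisfied (a binary prefix-free code with these lengths exists)

Yes


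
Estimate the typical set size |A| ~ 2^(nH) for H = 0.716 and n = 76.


log2|A_typical| = nH = 76 * 0.716 = 54.416, so |A_typical| ~ 2^54.416 = 2.404e+16

2.404e+16


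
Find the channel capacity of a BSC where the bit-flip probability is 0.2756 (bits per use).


H(p) = -p*log2(p) - (1-p)*log2(1-p) = -0.2756*log2(0.2756) - 0.7244*log2(0.7244) = 0.512437 + 0.336949 = 0.8494. C = 1 - H(p) = 1 - 0.8494 = 0.1506

0.1506 bits


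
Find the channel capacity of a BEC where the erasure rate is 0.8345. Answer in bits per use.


C = 1 - epsilon = 1 - 0.8345 = 0.1655

0.1655 bits


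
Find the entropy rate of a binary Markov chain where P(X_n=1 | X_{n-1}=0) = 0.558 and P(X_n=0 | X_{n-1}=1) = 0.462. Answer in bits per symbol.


Stationary distribution: pi_0 = p10/(p01+p10) = 0.4529, pi_1 = 0.5471. Entropy rate H' = pi_0*H(p01) + pi_1*H(p10) = 0.4529*0.9903 + 0.5471*0.9958 = 0.9933

0.9933 bits/symbol


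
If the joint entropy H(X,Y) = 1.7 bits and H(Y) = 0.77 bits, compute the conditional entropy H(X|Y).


H(X|Y) = H(X,Y) - H(Y) = 1.7 - 0.77 = 0.93

0.93 bits


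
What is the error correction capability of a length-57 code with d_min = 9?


Correction capability = floor((d-1)/2) = floor((9-1)/2) = 4

4 errors


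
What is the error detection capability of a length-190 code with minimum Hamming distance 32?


Detection capability = d_min - 1 = 32 - 1 = 31

31 errors


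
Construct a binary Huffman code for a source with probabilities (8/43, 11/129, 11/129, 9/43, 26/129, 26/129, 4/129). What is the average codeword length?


Huffman construction (repeatedly merge the two least-probable nodes; each merge adds 1 bit to every symbol beneath it): 4/129 + 11/129 = 5/43; 11/129 + 5/43 = 26/129; 8/43 + 26/129 = 50/129; 26/129 + 26/129 = 52/129; 9/43 + 50/129 = 77/129; 52/129 + 77/129 = 1. Resulting codeword lengths (in the order the probabilities were given): (3, 4, 3, 2, 3, 2, 4). L_avg = sum(p_i * l_i) = 8/43*3 + 11/129*4 + 11/129*3 + 9/43*2 + 26/129*3 + 26/129*2 + 4/129*4 = 349/129 = 2.7054

2.7054 bits


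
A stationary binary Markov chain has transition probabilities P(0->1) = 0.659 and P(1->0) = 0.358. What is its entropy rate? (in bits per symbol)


Stationary distribution: pi_0 = p10/(p01+p10) = 0.352, pi_1 = 0.648. Entropy rate H' = pi_0*H(p01) + pi_1*H(p10) = 0.352*0.9258 + 0.648*0.941 = 0.9356

0.9356 bits/symbol


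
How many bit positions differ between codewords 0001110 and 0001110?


Count differing positions: . . . . . . . = 0 differences

0


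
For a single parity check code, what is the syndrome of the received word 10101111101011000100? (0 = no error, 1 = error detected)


Syndrome = XOR of all bits = 1 XOR 0 XOR 1 XOR 0 XOR 1 XOR 1 XOR 1 XOR 1 XOR 1 XOR 0 XOR 1 XOR 0 XOR 1 XOR 1 XOR 0 XOR 0 XOR 0 XOR 1 XOR 0 XOR 0 = 1

1


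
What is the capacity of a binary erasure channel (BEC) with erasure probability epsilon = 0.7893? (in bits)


C = 1 - epsilon = 1 - 0.7893 = 0.2107

0.2107 bits


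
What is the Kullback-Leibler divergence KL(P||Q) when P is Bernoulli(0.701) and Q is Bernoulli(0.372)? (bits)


KL = p*log2(p/q) + (1-p)*log2((1-p)/(1-q)) = 0.701*log2(0.701/0.372) + 0.299*log2(0.299/0.628) = 0.3207

0.3207 bits


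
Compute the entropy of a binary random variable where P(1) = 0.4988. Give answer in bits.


H = -p*log2(p) - (1-p)*log2(1-p). -0.4988*log2(0.4988) = 0.500529; -0.5012*log2(0.5012) = 0.499467. H = 0.500529 + 0.499467 = 1.0

1.0 bits


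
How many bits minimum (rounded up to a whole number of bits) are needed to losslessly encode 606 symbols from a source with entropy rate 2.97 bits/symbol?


Minimum bits >= n * H = 606 * 2.97 = 1799.82, rounded up to a whole number of bits = 1800

1800 bits


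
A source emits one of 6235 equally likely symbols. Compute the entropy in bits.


H = log2(n) = log2(6235) = 12.6062

12.6062 bits


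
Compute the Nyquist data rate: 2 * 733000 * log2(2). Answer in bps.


Rate = 2 * B * log2(M) = 2 * 733000 * 1.0 = 1466000.0

1466000.0 bps


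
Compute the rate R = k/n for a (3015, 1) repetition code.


Rate = k/n = 1/3015

1/3015


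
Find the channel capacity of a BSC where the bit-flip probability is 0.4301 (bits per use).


H(p) = -p*log2(p) - (1-p)*log2(1-p) = -0.4301*log2(0.4301) - 0.5699*log2(0.5699) = 0.523542 + 0.462314 = 0.9859. C = 1 - H(p) = 1 - 0.9859 = 0.0141

0.0141 bits


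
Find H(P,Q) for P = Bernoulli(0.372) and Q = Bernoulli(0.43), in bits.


H(P,Q) = -p*log2(q) - (1-p)*log2(1-q). -0.372*log2(0.43) = 0.452944; -0.628*log2(0.57) = 0.509287. H(P,Q) = 0.452944 + 0.509287 = 0.9622

0.9622 bits


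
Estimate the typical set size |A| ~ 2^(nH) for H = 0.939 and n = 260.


log2|A_typical| = nH = 260 * 0.939 = 244.14, so |A_typical| ~ 2^244.14 = 3.115e+73

3.115e+73


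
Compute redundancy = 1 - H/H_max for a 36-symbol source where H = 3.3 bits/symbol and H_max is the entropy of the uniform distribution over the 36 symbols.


H_max = log2(K) = log2(36) = 5.1699 bits/symbol. Redundancy = 1 - H/H_max = 1 - 3.3/5.1699 = 1 - 0.6383 = 0.3617

0.3617


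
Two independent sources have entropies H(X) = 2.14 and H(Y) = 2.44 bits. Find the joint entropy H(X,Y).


For independent variables, H(X,Y) = H(X) + H(Y) = 2.14 + 2.44 = 4.58

4.58 bits


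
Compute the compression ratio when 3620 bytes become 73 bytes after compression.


Ratio = original / compressed = 3620 / 73 = 49.589

49.589


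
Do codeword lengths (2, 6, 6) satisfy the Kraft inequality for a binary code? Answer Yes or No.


Kraft sum = sum(2^(-l_i)) = 0.2812, need <= 1. Result: satisfied (a binary prefix-free code with these lengths exists)

Yes


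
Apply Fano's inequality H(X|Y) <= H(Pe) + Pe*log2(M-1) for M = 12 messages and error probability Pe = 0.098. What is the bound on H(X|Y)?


H(Pe) = -Pe*log2(Pe) - (1-Pe)*log2(1-Pe) = -0.098*log2(0.098) - 0.902*log2(0.902) = 0.328405 + 0.134218 = 0.4626. Pe*log2(M-1) = 0.098*log2(11) = 0.339024. Bound = H(Pe) + Pe*log2(M-1) = 0.328405 + 0.134218 + 0.339024 = 0.8016

0.8016 bits


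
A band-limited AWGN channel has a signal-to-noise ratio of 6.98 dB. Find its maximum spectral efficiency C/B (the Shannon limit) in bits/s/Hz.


SNR_linear = 10^(6.98/10) = 4.9888; C/B = log2(1 + SNR_linear) = log2(1 + 4.9888) = 2.5823

2.5823 bits/s/Hz


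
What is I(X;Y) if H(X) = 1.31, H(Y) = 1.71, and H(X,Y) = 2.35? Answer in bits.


I(X;Y) = H(X) + H(Y) - H(X,Y) = 1.31 + 1.71 - 2.35 = 0.67

0.67 bits


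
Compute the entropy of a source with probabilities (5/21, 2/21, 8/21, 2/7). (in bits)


H = -sum(p_i * log2(p_i)). Terms: -(5/21)*log2(5/21) = 0.492950; -(2/21)*log2(2/21) = 0.323078; -(8/21)*log2(8/21) = 0.530407; -(2/7)*log2(2/7) = 0.516387. H = 0.492950 + 0.323078 + 0.530407 + 0.516387 = 1.8628

1.8628 bits


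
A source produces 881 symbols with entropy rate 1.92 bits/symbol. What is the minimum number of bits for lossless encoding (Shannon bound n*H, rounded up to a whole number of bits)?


Minimum bits >= n * H = 881 * 1.92 = 1691.52, rounded up to a whole number of bits = 1692

1692 bits


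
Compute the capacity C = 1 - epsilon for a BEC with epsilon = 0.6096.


C = 1 - epsilon = 1 - 0.6096 = 0.3904

0.3904 bits


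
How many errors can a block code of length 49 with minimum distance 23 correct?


Correction capability = floor((d-1)/2) = floor((23-1)/2) = 11

11 errors


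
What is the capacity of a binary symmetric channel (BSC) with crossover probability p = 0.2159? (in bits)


H(p) = -p*log2(p) - (1-p)*log2(1-p) = -0.2159*log2(0.2159) - 0.7841*log2(0.7841) = 0.477477 + 0.275133 = 0.7526. C = 1 - H(p) = 1 - 0.7526 = 0.2474

0.2474 bits


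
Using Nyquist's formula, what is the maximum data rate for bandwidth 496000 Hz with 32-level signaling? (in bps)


Rate = 2 * B * log2(M) = 2 * 496000 * 5.0 = 4960000.0

4960000.0 bps


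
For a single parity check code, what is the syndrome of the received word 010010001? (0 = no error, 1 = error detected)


Syndrome = XOR of all bits = 0 XOR 1 XOR 0 XOR 0 XOR 1 XOR 0 XOR 0 XOR 0 XOR 1 = 1

1


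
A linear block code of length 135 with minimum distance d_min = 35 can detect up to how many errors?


Detection capability = d_min - 1 = 35 - 1 = 34

34 errors


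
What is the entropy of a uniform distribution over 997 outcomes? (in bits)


H = log2(n) = log2(997) = 9.9614

9.9614 bits


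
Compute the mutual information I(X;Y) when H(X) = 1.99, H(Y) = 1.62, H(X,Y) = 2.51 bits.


I(X;Y) = H(X) + H(Y) - H(X,Y) = 1.99 + 1.62 - 2.51 = 1.1

1.1 bits


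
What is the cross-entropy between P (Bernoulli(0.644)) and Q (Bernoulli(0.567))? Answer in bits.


H(P,Q) = -p*log2(q) - (1-p)*log2(1-q). -0.644*log2(0.567) = 0.527165; -0.356*log2(0.433) = 0.429892. H(P,Q) = 0.527165 + 0.429892 = 0.9571

0.9571 bits


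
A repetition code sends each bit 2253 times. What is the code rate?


Rate = k/n = 1/2253

1/2253


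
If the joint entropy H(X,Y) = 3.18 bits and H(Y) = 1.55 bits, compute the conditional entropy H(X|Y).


H(X|Y) = H(X,Y) - H(Y) = 3.18 - 1.55 = 1.63

1.63 bits


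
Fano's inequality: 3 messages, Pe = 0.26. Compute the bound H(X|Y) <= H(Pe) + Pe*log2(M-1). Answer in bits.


H(Pe) = -Pe*log2(Pe) - (1-Pe)*log2(1-Pe) = -0.26*log2(0.26) - 0.74*log2(0.74) = 0.505288 + 0.321458 = 0.8267. Pe*log2(M-1) = 0.26*log2(2) = 0.260000. Bound = H(Pe) + Pe*log2(M-1) = 0.505288 + 0.321458 + 0.260000 = 1.0867

1.0867 bits


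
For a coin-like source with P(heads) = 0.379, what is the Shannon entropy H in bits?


H = -p*log2(p) - (1-p)*log2(1-p). -0.379*log2(0.379) = 0.530498; -0.621*log2(0.621) = 0.426835. H = 0.530498 + 0.426835 = 0.9573

0.9573 bits


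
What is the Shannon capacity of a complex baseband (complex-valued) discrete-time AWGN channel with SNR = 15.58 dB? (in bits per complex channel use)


SNR_linear = 10^(15.58/10) = 36.141; C = log2(1 + SNR_linear) = log2(1 + 36.141) = 5.2149

5.2149 bits/channel use


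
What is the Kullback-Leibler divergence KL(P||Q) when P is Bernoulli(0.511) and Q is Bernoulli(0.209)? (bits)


KL = p*log2(p/q) + (1-p)*log2((1-p)/(1-q)) = 0.511*log2(0.511/0.209) + 0.489*log2(0.489/0.791) = 0.3198

0.3198 bits


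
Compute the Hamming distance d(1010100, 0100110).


Count differing positions: ^ ^ ^ . . ^ . = 4 differences

4


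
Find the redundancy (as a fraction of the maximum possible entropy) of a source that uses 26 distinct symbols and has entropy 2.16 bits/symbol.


H_max = log2(K) = log2(26) = 4.7004 bits/symbol. Redundancy = 1 - H/H_max = 1 - 2.16/4.7004 = 1 - 0.4595 = 0.5405

0.5405


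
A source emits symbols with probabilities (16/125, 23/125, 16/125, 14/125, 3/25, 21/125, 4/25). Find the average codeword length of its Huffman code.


Huffman construction (repeatedly merge the two least-probable nodes; each merge adds 1 bit to every symbol beneath it): 14/125 + 3/25 = 29/125; 16/125 + 16/125 = 32/125; 4/25 + 21/125 = 41/125; 23/125 + 29/125 = 52/125; 32/125 + 41/125 = 73/125; 52/125 + 73/125 = 1. Resulting codeword lengths (in the order the probabilities were given): (3, 2, 3, 3, 3, 3, 3). L_avg = sum(p_i * l_i) = 16/125*3 + 23/125*2 + 16/125*3 + 14/125*3 + 3/25*3 + 21/125*3 + 4/25*3 = 352/125 = 2.816

2.816 bits


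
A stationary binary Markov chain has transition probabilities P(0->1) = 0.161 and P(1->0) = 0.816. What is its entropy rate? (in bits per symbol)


Stationary distribution: pi_0 = p10/(p01+p10) = 0.8352, pi_1 = 0.1648. Entropy rate H' = pi_0*H(p01) + pi_1*H(p10) = 0.8352*0.6367 + 0.1648*0.6887 = 0.6453

0.6453 bits/symbol


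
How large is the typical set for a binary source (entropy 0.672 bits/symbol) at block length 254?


log2|A_typical| = nH = 254 * 0.672 = 170.688, so |A_typical| ~ 2^170.688 = 2.411e+51

2.411e+51


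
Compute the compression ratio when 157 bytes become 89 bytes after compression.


Ratio = original / compressed = 157 / 89 = 1.764

1.764


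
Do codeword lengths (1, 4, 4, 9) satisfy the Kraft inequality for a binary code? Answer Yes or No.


Kraft sum = sum(2^(-l_i)) = 0.627, need <= 1. Result: satisfied (a binary prefix-free code with these lengths exists)

Yes


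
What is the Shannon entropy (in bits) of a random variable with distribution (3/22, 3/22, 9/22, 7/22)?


H = -sum(p_i * log2(p_i)). Terms: -(3/22)*log2(3/22) = 0.391973; -(3/22)*log2(3/22) = 0.391973; -(9/22)*log2(9/22) = 0.527525; -(7/22)*log2(7/22) = 0.525661. H = 0.391973 + 0.391973 + 0.527525 + 0.525661 = 1.8371

1.8371 bits


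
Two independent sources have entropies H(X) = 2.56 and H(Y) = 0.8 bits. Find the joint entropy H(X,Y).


For independent variables, H(X,Y) = H(X) + H(Y) = 2.56 + 0.8 = 3.36

3.36 bits


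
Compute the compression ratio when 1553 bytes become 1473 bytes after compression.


Ratio = original / compressed = 1553 / 1473 = 1.0543

1.0543


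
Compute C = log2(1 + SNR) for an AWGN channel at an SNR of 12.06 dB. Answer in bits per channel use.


SNR_linear = 10^(12.06/10) = 16.0694; C = log2(1 + SNR_linear) = log2(1 + 16.0694) = 4.0933

4.0933 bits/channel use


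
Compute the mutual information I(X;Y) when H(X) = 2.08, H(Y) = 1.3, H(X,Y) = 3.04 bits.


I(X;Y) = H(X) + H(Y) - H(X,Y) = 2.08 + 1.3 - 3.04 = 0.34

0.34 bits


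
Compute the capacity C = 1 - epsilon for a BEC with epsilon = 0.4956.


C = 1 - epsilon = 1 - 0.4956 = 0.5044

0.5044 bits


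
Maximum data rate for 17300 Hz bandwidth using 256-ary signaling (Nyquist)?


Rate = 2 * B * log2(M) = 2 * 17300 * 8.0 = 276800.0

276800.0 bps


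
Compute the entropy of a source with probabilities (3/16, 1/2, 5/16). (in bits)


H = -sum(p_i * log2(p_i)). Terms: -(3/16)*log2(3/16) = 0.452820; -(1/2)*log2(1/2) = 0.500000; -(5/16)*log2(5/16) = 0.524397. H = 0.452820 + 0.500000 + 0.524397 = 1.4772

1.4772 bits


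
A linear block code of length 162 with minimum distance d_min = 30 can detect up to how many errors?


Detection capability = d_min - 1 = 30 - 1 = 29

29 errors


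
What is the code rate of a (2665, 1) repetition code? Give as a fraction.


Rate = k/n = 1/2665

1/2665


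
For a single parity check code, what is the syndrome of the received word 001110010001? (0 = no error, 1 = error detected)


Syndrome = XOR of all bits = 0 XOR 0 XOR 1 XOR 1 XOR 1 XOR 0 XOR 0 XOR 1 XOR 0 XOR 0 XOR 0 XOR 1 = 1

1


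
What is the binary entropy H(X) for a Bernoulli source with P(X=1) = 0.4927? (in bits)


H = -p*log2(p) - (1-p)*log2(1-p). -0.4927*log2(0.4927) = 0.503154; -0.5073*log2(0.5073) = 0.496692. H = 0.503154 + 0.496692 = 0.9998

0.9998 bits


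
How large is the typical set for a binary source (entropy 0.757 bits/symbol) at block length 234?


log2|A_typical| = nH = 234 * 0.757 = 177.138, so |A_typical| ~ 2^177.138 = 2.108e+53

2.108e+53


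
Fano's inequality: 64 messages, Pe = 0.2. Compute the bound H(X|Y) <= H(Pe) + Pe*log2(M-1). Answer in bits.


H(Pe) = -Pe*log2(Pe) - (1-Pe)*log2(1-Pe) = -0.2*log2(0.2) - 0.8*log2(0.8) = 0.464386 + 0.257542 = 0.7219. Pe*log2(M-1) = 0.2*log2(63) = 1.195456. Bound = H(Pe) + Pe*log2(M-1) = 0.464386 + 0.257542 + 1.195456 = 1.9174

1.9174 bits


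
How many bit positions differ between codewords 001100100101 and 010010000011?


Count differing positions: . ^ ^ ^ ^ . ^ . . ^ ^ . = 7 differences

7


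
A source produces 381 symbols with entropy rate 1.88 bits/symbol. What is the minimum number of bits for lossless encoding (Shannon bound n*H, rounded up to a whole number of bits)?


Minimum bits >= n * H = 381 * 1.88 = 716.28, rounded up to a whole number of bits = 717

717 bits


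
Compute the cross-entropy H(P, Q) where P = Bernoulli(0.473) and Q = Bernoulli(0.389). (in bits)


H(P,Q) = -p*log2(q) - (1-p)*log2(1-q). -0.473*log2(0.389) = 0.644301; -0.527*log2(0.611) = 0.374568. H(P,Q) = 0.644301 + 0.374568 = 1.0189

1.0189 bits


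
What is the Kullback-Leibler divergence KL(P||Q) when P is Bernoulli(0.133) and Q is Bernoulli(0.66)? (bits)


KL = p*log2(p/q) + (1-p)*log2((1-p)/(1-q)) = 0.133*log2(0.133/0.66) + 0.867*log2(0.867/0.34) = 0.8635

0.8635 bits


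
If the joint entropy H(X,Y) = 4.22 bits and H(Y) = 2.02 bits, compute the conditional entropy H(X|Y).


H(X|Y) = H(X,Y) - H(Y) = 4.22 - 2.02 = 2.2

2.2 bits


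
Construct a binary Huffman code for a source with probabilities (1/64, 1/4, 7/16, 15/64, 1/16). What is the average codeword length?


Huffman construction (repeatedly merge the two least-probable nodes; each merge adds 1 bit to every symbol beneath it): 1/64 + 1/16 = 5/64; 5/64 + 15/64 = 5/16; 1/4 + 5/16 = 9/16; 7/16 + 9/16 = 1. Resulting codeword lengths (in the order the probabilities were given): (4, 2, 1, 3, 4). L_avg = sum(p_i * l_i) = 1/64*4 + 1/4*2 + 7/16*1 + 15/64*3 + 1/16*4 = 125/64 = 1.9531

1.9531 bits


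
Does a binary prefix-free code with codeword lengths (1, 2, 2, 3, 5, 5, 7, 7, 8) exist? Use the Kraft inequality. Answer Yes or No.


Kraft sum = sum(2^(-l_i)) = 1.207, need <= 1. Result: violated (a binary prefix-free code with these lengths cannot exist)

No


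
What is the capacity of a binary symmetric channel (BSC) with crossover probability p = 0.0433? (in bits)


H(p) = -p*log2(p) - (1-p)*log2(1-p) = -0.0433*log2(0.0433) - 0.9567*log2(0.9567) = 0.196127 + 0.061096 = 0.2572. C = 1 - H(p) = 1 - 0.2572 = 0.7428

0.7428 bits


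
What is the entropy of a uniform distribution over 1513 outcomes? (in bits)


H = log2(n) = log2(1513) = 10.5632

10.5632 bits


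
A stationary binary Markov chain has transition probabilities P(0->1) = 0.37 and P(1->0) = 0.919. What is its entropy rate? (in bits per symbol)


Stationary distribution: pi_0 = p10/(p01+p10) = 0.713, pi_1 = 0.287. Entropy rate H' = pi_0*H(p01) + pi_1*H(p10) = 0.713*0.9507 + 0.287*0.4057 = 0.7942

0.7942 bits/symbol


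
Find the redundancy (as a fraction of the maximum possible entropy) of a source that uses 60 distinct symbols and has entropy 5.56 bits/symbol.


H_max = log2(K) = log2(60) = 5.9069 bits/symbol. Redundancy = 1 - H/H_max = 1 - 5.56/5.9069 = 1 - 0.9413 = 0.0587

0.0587


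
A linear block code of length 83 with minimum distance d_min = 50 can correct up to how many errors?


Correction capability = floor((d-1)/2) = floor((50-1)/2) = 24

24 errors


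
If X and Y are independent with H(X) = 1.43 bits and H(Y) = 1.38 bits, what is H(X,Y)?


For independent variables, H(X,Y) = H(X) + H(Y) = 1.43 + 1.38 = 2.81

2.81 bits


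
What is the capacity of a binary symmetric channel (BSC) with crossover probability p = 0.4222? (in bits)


H(p) = -p*log2(p) - (1-p)*log2(1-p) = -0.4222*log2(0.4222) - 0.5778*log2(0.5778) = 0.525217 + 0.457247 = 0.9825. C = 1 - H(p) = 1 - 0.9825 = 0.0175

0.0175 bits


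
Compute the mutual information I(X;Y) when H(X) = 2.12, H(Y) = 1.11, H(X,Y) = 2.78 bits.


I(X;Y) = H(X) + H(Y) - H(X,Y) = 2.12 + 1.11 - 2.78 = 0.45

0.45 bits


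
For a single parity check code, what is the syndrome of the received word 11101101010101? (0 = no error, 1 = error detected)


Syndrome = XOR of all bits = 1 XOR 1 XOR 1 XOR 0 XOR 1 XOR 1 XOR 0 XOR 1 XOR 0 XOR 1 XOR 0 XOR 1 XOR 0 XOR 1 = 1

1


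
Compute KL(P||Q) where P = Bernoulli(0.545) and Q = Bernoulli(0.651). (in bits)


KL = p*log2(p/q) + (1-p)*log2((1-p)/(1-q)) = 0.545*log2(0.545/0.651) + 0.455*log2(0.455/0.349) = 0.0344

0.0344 bits


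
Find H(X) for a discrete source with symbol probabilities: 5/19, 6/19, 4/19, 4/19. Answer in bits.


H = -sum(p_i * log2(p_i)). Terms: -(5/19)*log2(5/19) = 0.506842; -(6/19)*log2(6/19) = 0.525147; -(4/19)*log2(4/19) = 0.473248; -(4/19)*log2(4/19) = 0.473248. H = 0.506842 + 0.525147 + 0.473248 + 0.473248 = 1.9785

1.9785 bits


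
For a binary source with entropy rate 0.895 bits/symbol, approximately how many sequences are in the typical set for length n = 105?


log2|A_typical| = nH = 105 * 0.895 = 93.975, so |A_typical| ~ 2^93.975 = 1.947e+28

1.947e+28


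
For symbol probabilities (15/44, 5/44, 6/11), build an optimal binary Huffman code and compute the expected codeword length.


Huffman construction (repeatedly merge the two least-probable nodes; each merge adds 1 bit to every symbol beneath it): 5/44 + 15/44 = 5/11; 5/11 + 6/11 = 1. Resulting codeword lengths (in the order the probabilities were given): (2, 2, 1). L_avg = sum(p_i * l_i) = 15/44*2 + 5/44*2 + 6/11*1 = 16/11 = 1.4545

1.4545 bits


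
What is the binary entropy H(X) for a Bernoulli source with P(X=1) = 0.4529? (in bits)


H = -p*log2(p) - (1-p)*log2(1-p). -0.4529*log2(0.4529) = 0.517545; -0.5471*log2(0.5471) = 0.476045. H = 0.517545 + 0.476045 = 0.9936

0.9936 bits


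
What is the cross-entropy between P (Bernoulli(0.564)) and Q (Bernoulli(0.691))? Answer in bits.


H(P,Q) = -p*log2(q) - (1-p)*log2(1-q). -0.564*log2(0.691) = 0.300749; -0.436*log2(0.309) = 0.738724. H(P,Q) = 0.300749 + 0.738724 = 1.0395

1.0395 bits


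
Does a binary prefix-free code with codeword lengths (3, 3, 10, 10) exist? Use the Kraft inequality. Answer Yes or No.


Kraft sum = sum(2^(-l_i)) = 0.252, need <= 1. Result: satisfied (a binary prefix-free code with these lengths exists)

Yes
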